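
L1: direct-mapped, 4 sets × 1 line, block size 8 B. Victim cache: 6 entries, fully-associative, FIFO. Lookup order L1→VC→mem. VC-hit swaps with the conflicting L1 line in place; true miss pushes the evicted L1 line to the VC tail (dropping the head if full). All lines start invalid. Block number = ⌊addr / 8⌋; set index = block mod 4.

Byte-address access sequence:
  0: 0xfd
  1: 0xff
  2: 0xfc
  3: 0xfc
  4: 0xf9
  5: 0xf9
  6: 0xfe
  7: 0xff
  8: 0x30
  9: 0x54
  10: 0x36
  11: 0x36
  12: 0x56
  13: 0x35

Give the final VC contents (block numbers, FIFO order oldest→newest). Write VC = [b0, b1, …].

VC = [10]

#0 0xfd→b31/s3 MISS; vc=[]
#1 0xff→b31/s3 L1-HIT; vc=[]
#2 0xfc→b31/s3 L1-HIT; vc=[]
#3 0xfc→b31/s3 L1-HIT; vc=[]
#4 0xf9→b31/s3 L1-HIT; vc=[]
#5 0xf9→b31/s3 L1-HIT; vc=[]
#6 0xfe→b31/s3 L1-HIT; vc=[]
#7 0xff→b31/s3 L1-HIT; vc=[]
#8 0x30→b6/s2 MISS; vc=[]
#9 0x54→b10/s2 MISS; vc=[6]
#10 0x36→b6/s2 VC-HIT; vc=[10]
#11 0x36→b6/s2 L1-HIT; vc=[10]
#12 0x56→b10/s2 VC-HIT; vc=[6]
#13 0x35→b6/s2 VC-HIT; vc=[10]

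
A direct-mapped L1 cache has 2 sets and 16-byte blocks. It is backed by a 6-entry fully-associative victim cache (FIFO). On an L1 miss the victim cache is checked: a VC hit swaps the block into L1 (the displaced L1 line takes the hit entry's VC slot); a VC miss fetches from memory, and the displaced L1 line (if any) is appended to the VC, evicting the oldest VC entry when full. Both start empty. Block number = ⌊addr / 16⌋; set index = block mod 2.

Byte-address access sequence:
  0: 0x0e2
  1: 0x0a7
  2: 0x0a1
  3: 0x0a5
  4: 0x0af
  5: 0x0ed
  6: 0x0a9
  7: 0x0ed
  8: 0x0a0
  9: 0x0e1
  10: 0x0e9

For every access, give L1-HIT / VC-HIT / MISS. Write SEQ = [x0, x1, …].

0: 0xe2 (blk 14, set 0) → MISS  vc=[]
1: 0xa7 (blk 10, set 0) → MISS  vc=[14]
2: 0xa1 (blk 10, set 0) → L1-HIT  vc=[14]
3: 0xa5 (blk 10, set 0) → L1-HIT  vc=[14]
4: 0xaf (blk 10, set 0) → L1-HIT  vc=[14]
5: 0xed (blk 14, set 0) → VC-HIT  vc=[10]
6: 0xa9 (blk 10, set 0) → VC-HIT  vc=[14]
7: 0xed (blk 14, set 0) → VC-HIT  vc=[10]
8: 0xa0 (blk 10, set 0) → VC-HIT  vc=[14]
9: 0xe1 (blk 14, set 0) → VC-HIT  vc=[10]
10: 0xe9 (blk 14, set 0) → L1-HIT  vc=[10]

SEQ = [MISS, MISS, L1-HIT, L1-HIT, L1-HIT, VC-HIT, VC-HIT, VC-HIT, VC-HIT, VC-HIT, L1-HIT]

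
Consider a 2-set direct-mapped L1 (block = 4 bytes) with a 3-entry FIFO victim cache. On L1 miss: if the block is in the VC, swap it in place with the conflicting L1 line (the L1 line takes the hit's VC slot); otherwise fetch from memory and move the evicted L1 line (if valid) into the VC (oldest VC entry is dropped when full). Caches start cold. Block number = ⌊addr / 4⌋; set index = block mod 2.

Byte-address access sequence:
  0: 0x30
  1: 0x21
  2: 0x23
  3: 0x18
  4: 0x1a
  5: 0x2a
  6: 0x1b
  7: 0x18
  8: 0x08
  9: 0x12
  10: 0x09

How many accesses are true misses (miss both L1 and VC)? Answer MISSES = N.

#0 0x30→b12/s0 MISS; vc=[]
#1 0x21→b8/s0 MISS; vc=[12]
#2 0x23→b8/s0 L1-HIT; vc=[12]
#3 0x18→b6/s0 MISS; vc=[12,8]
#4 0x1a→b6/s0 L1-HIT; vc=[12,8]
#5 0x2a→b10/s0 MISS; vc=[12,8,6]
#6 0x1b→b6/s0 VC-HIT; vc=[12,8,10]
#7 0x18→b6/s0 L1-HIT; vc=[12,8,10]
#8 0x8→b2/s0 MISS; vc=[8,10,6]
#9 0x12→b4/s0 MISS; vc=[10,6,2]
#10 0x9→b2/s0 VC-HIT; vc=[10,6,4]

MISSES = 6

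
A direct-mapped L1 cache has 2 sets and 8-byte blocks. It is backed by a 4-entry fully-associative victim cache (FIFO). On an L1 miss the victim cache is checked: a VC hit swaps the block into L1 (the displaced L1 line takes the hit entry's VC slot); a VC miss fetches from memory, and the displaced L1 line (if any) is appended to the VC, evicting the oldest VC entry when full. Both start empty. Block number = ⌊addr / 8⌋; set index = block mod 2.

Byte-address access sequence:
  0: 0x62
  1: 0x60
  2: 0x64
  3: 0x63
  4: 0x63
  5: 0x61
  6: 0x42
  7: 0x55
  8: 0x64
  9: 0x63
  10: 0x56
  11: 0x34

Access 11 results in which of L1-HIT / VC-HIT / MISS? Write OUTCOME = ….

OUTCOME = MISS

  [0] addr=0x62 blk=12 s=0: MISS | VC []
  [1] addr=0x60 blk=12 s=0: L1-HIT | VC []
  [2] addr=0x64 blk=12 s=0: L1-HIT | VC []
  [3] addr=0x63 blk=12 s=0: L1-HIT | VC []
  [4] addr=0x63 blk=12 s=0: L1-HIT | VC []
  [5] addr=0x61 blk=12 s=0: L1-HIT | VC []
  [6] addr=0x42 blk=8 s=0: MISS | VC [12]
  [7] addr=0x55 blk=10 s=0: MISS | VC [12, 8]
  [8] addr=0x64 blk=12 s=0: VC-HIT | VC [10, 8]
  [9] addr=0x63 blk=12 s=0: L1-HIT | VC [10, 8]
  [10] addr=0x56 blk=10 s=0: VC-HIT | VC [12, 8]
  [11] addr=0x34 blk=6 s=0: MISS | VC [12, 8, 10]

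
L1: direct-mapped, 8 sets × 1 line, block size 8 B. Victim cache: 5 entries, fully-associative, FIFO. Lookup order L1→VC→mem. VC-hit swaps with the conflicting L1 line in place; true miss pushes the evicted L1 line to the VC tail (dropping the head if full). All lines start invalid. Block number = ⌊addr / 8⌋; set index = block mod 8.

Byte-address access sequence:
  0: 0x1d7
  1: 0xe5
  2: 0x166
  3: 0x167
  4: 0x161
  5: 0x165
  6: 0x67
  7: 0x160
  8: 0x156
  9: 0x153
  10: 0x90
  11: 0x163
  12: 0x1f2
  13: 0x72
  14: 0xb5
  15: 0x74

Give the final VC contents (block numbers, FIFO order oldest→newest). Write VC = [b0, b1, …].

#0 0x1d7→b58/s2 MISS; vc=[]
#1 0xe5→b28/s4 MISS; vc=[]
#2 0x166→b44/s4 MISS; vc=[28]
#3 0x167→b44/s4 L1-HIT; vc=[28]
#4 0x161→b44/s4 L1-HIT; vc=[28]
#5 0x165→b44/s4 L1-HIT; vc=[28]
#6 0x67→b12/s4 MISS; vc=[28,44]
#7 0x160→b44/s4 VC-HIT; vc=[28,12]
#8 0x156→b42/s2 MISS; vc=[28,12,58]
#9 0x153→b42/s2 L1-HIT; vc=[28,12,58]
#10 0x90→b18/s2 MISS; vc=[28,12,58,42]
#11 0x163→b44/s4 L1-HIT; vc=[28,12,58,42]
#12 0x1f2→b62/s6 MISS; vc=[28,12,58,42]
#13 0x72→b14/s6 MISS; vc=[28,12,58,42,62]
#14 0xb5→b22/s6 MISS; vc=[12,58,42,62,14]
#15 0x74→b14/s6 VC-HIT; vc=[12,58,42,62,22]

VC = [12, 58, 42, 62, 22]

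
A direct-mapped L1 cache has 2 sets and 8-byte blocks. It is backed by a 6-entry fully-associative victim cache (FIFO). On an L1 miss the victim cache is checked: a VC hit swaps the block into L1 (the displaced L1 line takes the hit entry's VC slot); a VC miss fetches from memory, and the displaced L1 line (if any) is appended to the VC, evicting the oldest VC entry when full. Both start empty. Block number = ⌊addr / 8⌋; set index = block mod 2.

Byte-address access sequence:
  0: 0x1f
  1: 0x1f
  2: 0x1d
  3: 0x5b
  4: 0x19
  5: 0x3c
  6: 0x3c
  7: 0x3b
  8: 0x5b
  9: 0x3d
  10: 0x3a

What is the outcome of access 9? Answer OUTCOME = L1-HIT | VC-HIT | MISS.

  [0] addr=0x1f blk=3 s=1: MISS | VC []
  [1] addr=0x1f blk=3 s=1: L1-HIT | VC []
  [2] addr=0x1d blk=3 s=1: L1-HIT | VC []
  [3] addr=0x5b blk=11 s=1: MISS | VC [3]
  [4] addr=0x19 blk=3 s=1: VC-HIT | VC [11]
  [5] addr=0x3c blk=7 s=1: MISS | VC [11, 3]
  [6] addr=0x3c blk=7 s=1: L1-HIT | VC [11, 3]
  [7] addr=0x3b blk=7 s=1: L1-HIT | VC [11, 3]
  [8] addr=0x5b blk=11 s=1: VC-HIT | VC [7, 3]
  [9] addr=0x3d blk=7 s=1: VC-HIT | VC [11, 3]
  [10] addr=0x3a blk=7 s=1: L1-HIT | VC [11, 3]

OUTCOME = VC-HIT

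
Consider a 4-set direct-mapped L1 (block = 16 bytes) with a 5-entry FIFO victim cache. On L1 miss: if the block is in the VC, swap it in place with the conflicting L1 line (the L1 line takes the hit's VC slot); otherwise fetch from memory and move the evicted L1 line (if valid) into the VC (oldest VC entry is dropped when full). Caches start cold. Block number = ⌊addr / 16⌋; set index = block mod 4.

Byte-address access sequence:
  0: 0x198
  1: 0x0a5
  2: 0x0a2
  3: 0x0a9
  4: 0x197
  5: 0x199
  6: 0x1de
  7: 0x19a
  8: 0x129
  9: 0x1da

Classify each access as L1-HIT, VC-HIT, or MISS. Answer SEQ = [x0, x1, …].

SEQ = [MISS, MISS, L1-HIT, L1-HIT, L1-HIT, L1-HIT, MISS, VC-HIT, MISS, VC-HIT]

0: 0x198 (blk 25, set 1) → MISS  vc=[]
1: 0xa5 (blk 10, set 2) → MISS  vc=[]
2: 0xa2 (blk 10, set 2) → L1-HIT  vc=[]
3: 0xa9 (blk 10, set 2) → L1-HIT  vc=[]
4: 0x197 (blk 25, set 1) → L1-HIT  vc=[]
5: 0x199 (blk 25, set 1) → L1-HIT  vc=[]
6: 0x1de (blk 29, set 1) → MISS  vc=[25]
7: 0x19a (blk 25, set 1) → VC-HIT  vc=[29]
8: 0x129 (blk 18, set 2) → MISS  vc=[29, 10]
9: 0x1da (blk 29, set 1) → VC-HIT  vc=[25, 10]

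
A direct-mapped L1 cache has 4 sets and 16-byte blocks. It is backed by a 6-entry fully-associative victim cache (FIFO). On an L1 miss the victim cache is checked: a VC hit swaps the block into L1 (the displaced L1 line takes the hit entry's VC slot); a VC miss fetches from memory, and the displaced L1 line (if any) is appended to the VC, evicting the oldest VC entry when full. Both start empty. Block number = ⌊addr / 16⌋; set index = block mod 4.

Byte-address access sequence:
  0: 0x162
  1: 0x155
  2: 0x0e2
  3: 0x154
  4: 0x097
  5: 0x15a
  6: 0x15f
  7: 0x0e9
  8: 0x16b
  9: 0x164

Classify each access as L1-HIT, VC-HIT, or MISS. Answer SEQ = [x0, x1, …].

0: 0x162 (blk 22, set 2) → MISS  vc=[]
1: 0x155 (blk 21, set 1) → MISS  vc=[]
2: 0xe2 (blk 14, set 2) → MISS  vc=[22]
3: 0x154 (blk 21, set 1) → L1-HIT  vc=[22]
4: 0x97 (blk 9, set 1) → MISS  vc=[22, 21]
5: 0x15a (blk 21, set 1) → VC-HIT  vc=[22, 9]
6: 0x15f (blk 21, set 1) → L1-HIT  vc=[22, 9]
7: 0xe9 (blk 14, set 2) → L1-HIT  vc=[22, 9]
8: 0x16b (blk 22, set 2) → VC-HIT  vc=[14, 9]
9: 0x164 (blk 22, set 2) → L1-HIT  vc=[14, 9]

SEQ = [MISS, MISS, MISS, L1-HIT, MISS, VC-HIT, L1-HIT, L1-HIT, VC-HIT, L1-HIT]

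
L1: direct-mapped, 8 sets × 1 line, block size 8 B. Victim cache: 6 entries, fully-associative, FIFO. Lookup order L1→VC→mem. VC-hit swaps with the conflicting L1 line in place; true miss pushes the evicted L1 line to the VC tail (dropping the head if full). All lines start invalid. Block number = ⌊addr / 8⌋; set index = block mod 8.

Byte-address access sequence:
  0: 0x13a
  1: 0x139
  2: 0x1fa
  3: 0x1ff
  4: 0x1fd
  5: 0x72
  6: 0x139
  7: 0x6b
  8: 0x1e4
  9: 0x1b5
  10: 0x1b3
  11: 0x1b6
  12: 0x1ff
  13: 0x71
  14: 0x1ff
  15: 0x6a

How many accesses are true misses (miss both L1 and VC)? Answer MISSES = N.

  [0] addr=0x13a blk=39 s=7: MISS | VC []
  [1] addr=0x139 blk=39 s=7: L1-HIT | VC []
  [2] addr=0x1fa blk=63 s=7: MISS | VC [39]
  [3] addr=0x1ff blk=63 s=7: L1-HIT | VC [39]
  [4] addr=0x1fd blk=63 s=7: L1-HIT | VC [39]
  [5] addr=0x72 blk=14 s=6: MISS | VC [39]
  [6] addr=0x139 blk=39 s=7: VC-HIT | VC [63]
  [7] addr=0x6b blk=13 s=5: MISS | VC [63]
  [8] addr=0x1e4 blk=60 s=4: MISS | VC [63]
  [9] addr=0x1b5 blk=54 s=6: MISS | VC [63, 14]
  [10] addr=0x1b3 blk=54 s=6: L1-HIT | VC [63, 14]
  [11] addr=0x1b6 blk=54 s=6: L1-HIT | VC [63, 14]
  [12] addr=0x1ff blk=63 s=7: VC-HIT | VC [39, 14]
  [13] addr=0x71 blk=14 s=6: VC-HIT | VC [39, 54]
  [14] addr=0x1ff blk=63 s=7: L1-HIT | VC [39, 54]
  [15] addr=0x6a blk=13 s=5: L1-HIT | VC [39, 54]

MISSES = 6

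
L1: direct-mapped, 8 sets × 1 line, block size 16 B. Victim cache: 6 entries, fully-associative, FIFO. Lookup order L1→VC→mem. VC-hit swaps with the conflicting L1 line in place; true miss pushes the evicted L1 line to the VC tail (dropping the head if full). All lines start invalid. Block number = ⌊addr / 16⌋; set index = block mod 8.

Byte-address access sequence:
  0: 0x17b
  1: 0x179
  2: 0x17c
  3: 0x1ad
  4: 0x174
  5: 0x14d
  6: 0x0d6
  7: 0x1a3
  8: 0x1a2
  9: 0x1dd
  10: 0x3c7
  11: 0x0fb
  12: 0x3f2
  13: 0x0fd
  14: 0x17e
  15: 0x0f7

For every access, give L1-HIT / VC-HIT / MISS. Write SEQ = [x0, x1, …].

SEQ = [MISS, L1-HIT, L1-HIT, MISS, L1-HIT, MISS, MISS, L1-HIT, L1-HIT, MISS, MISS, MISS, MISS, VC-HIT, VC-HIT, VC-HIT]

#0 0x17b→b23/s7 MISS; vc=[]
#1 0x179→b23/s7 L1-HIT; vc=[]
#2 0x17c→b23/s7 L1-HIT; vc=[]
#3 0x1ad→b26/s2 MISS; vc=[]
#4 0x174→b23/s7 L1-HIT; vc=[]
#5 0x14d→b20/s4 MISS; vc=[]
#6 0xd6→b13/s5 MISS; vc=[]
#7 0x1a3→b26/s2 L1-HIT; vc=[]
#8 0x1a2→b26/s2 L1-HIT; vc=[]
#9 0x1dd→b29/s5 MISS; vc=[13]
#10 0x3c7→b60/s4 MISS; vc=[13,20]
#11 0xfb→b15/s7 MISS; vc=[13,20,23]
#12 0x3f2→b63/s7 MISS; vc=[13,20,23,15]
#13 0xfd→b15/s7 VC-HIT; vc=[13,20,23,63]
#14 0x17e→b23/s7 VC-HIT; vc=[13,20,15,63]
#15 0xf7→b15/s7 VC-HIT; vc=[13,20,23,63]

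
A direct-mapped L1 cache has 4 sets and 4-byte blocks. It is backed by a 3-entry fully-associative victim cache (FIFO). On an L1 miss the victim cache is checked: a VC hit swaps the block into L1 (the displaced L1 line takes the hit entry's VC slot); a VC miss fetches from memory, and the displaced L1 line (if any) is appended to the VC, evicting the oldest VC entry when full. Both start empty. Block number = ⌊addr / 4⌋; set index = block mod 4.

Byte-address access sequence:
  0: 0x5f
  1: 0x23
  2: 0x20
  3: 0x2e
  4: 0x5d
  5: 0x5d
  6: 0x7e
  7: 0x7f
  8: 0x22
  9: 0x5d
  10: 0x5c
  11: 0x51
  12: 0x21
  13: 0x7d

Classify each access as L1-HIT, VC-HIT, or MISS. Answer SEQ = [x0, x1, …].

#0 0x5f→b23/s3 MISS; vc=[]
#1 0x23→b8/s0 MISS; vc=[]
#2 0x20→b8/s0 L1-HIT; vc=[]
#3 0x2e→b11/s3 MISS; vc=[23]
#4 0x5d→b23/s3 VC-HIT; vc=[11]
#5 0x5d→b23/s3 L1-HIT; vc=[11]
#6 0x7e→b31/s3 MISS; vc=[11,23]
#7 0x7f→b31/s3 L1-HIT; vc=[11,23]
#8 0x22→b8/s0 L1-HIT; vc=[11,23]
#9 0x5d→b23/s3 VC-HIT; vc=[11,31]
#10 0x5c→b23/s3 L1-HIT; vc=[11,31]
#11 0x51→b20/s0 MISS; vc=[11,31,8]
#12 0x21→b8/s0 VC-HIT; vc=[11,31,20]
#13 0x7d→b31/s3 VC-HIT; vc=[11,23,20]

SEQ = [MISS, MISS, L1-HIT, MISS, VC-HIT, L1-HIT, MISS, L1-HIT, L1-HIT, VC-HIT, L1-HIT, MISS, VC-HIT, VC-HIT]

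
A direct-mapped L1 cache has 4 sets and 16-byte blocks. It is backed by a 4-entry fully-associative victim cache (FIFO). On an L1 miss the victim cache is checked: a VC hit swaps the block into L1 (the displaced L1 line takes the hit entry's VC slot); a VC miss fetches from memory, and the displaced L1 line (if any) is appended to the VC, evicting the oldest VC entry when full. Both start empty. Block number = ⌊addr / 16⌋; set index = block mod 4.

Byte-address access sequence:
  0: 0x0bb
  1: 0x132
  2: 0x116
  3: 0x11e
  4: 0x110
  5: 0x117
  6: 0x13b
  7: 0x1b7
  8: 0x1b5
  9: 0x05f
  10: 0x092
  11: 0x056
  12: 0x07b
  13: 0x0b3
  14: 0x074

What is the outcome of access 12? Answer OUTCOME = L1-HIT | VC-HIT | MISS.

OUTCOME = MISS

#0 0xbb→b11/s3 MISS; vc=[]
#1 0x132→b19/s3 MISS; vc=[11]
#2 0x116→b17/s1 MISS; vc=[11]
#3 0x11e→b17/s1 L1-HIT; vc=[11]
#4 0x110→b17/s1 L1-HIT; vc=[11]
#5 0x117→b17/s1 L1-HIT; vc=[11]
#6 0x13b→b19/s3 L1-HIT; vc=[11]
#7 0x1b7→b27/s3 MISS; vc=[11,19]
#8 0x1b5→b27/s3 L1-HIT; vc=[11,19]
#9 0x5f→b5/s1 MISS; vc=[11,19,17]
#10 0x92→b9/s1 MISS; vc=[11,19,17,5]
#11 0x56→b5/s1 VC-HIT; vc=[11,19,17,9]
#12 0x7b→b7/s3 MISS; vc=[19,17,9,27]
#13 0xb3→b11/s3 MISS; vc=[17,9,27,7]
#14 0x74→b7/s3 VC-HIT; vc=[17,9,27,11]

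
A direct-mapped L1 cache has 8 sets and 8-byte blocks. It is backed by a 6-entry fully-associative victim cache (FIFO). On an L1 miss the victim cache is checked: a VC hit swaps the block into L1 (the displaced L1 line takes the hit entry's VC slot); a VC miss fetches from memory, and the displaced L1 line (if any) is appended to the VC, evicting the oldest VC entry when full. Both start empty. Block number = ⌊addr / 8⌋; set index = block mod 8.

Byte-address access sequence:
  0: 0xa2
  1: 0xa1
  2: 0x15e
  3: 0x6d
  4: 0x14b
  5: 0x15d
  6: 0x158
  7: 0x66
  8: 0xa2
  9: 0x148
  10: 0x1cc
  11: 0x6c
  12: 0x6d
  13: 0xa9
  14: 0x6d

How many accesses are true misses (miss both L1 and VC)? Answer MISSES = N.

#0 0xa2→b20/s4 MISS; vc=[]
#1 0xa1→b20/s4 L1-HIT; vc=[]
#2 0x15e→b43/s3 MISS; vc=[]
#3 0x6d→b13/s5 MISS; vc=[]
#4 0x14b→b41/s1 MISS; vc=[]
#5 0x15d→b43/s3 L1-HIT; vc=[]
#6 0x158→b43/s3 L1-HIT; vc=[]
#7 0x66→b12/s4 MISS; vc=[20]
#8 0xa2→b20/s4 VC-HIT; vc=[12]
#9 0x148→b41/s1 L1-HIT; vc=[12]
#10 0x1cc→b57/s1 MISS; vc=[12,41]
#11 0x6c→b13/s5 L1-HIT; vc=[12,41]
#12 0x6d→b13/s5 L1-HIT; vc=[12,41]
#13 0xa9→b21/s5 MISS; vc=[12,41,13]
#14 0x6d→b13/s5 VC-HIT; vc=[12,41,21]

MISSES = 7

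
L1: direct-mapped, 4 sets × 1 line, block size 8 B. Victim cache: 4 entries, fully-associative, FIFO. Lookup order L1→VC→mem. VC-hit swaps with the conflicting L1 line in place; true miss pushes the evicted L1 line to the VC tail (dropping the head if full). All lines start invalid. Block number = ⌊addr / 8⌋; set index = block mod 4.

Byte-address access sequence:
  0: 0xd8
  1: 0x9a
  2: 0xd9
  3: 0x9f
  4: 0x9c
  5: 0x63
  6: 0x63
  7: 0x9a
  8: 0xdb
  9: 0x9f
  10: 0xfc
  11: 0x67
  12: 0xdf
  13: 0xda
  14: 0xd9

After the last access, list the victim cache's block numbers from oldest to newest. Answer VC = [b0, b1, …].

  [0] addr=0xd8 blk=27 s=3: MISS | VC []
  [1] addr=0x9a blk=19 s=3: MISS | VC [27]
  [2] addr=0xd9 blk=27 s=3: VC-HIT | VC [19]
  [3] addr=0x9f blk=19 s=3: VC-HIT | VC [27]
  [4] addr=0x9c blk=19 s=3: L1-HIT | VC [27]
  [5] addr=0x63 blk=12 s=0: MISS | VC [27]
  [6] addr=0x63 blk=12 s=0: L1-HIT | VC [27]
  [7] addr=0x9a blk=19 s=3: L1-HIT | VC [27]
  [8] addr=0xdb blk=27 s=3: VC-HIT | VC [19]
  [9] addr=0x9f blk=19 s=3: VC-HIT | VC [27]
  [10] addr=0xfc blk=31 s=3: MISS | VC [27, 19]
  [11] addr=0x67 blk=12 s=0: L1-HIT | VC [27, 19]
  [12] addr=0xdf blk=27 s=3: VC-HIT | VC [31, 19]
  [13] addr=0xda blk=27 s=3: L1-HIT | VC [31, 19]
  [14] addr=0xd9 blk=27 s=3: L1-HIT | VC [31, 19]

VC = [31, 19]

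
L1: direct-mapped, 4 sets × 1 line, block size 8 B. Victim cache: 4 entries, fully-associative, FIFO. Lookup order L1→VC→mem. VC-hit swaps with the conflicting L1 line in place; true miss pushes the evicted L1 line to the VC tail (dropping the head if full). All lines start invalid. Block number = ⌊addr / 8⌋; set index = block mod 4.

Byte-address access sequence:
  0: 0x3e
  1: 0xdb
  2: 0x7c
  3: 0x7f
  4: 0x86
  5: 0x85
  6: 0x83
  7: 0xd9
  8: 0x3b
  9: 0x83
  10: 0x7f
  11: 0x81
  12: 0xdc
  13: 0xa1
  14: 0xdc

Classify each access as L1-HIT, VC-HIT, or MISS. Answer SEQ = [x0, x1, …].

0: 0x3e (blk 7, set 3) → MISS  vc=[]
1: 0xdb (blk 27, set 3) → MISS  vc=[7]
2: 0x7c (blk 15, set 3) → MISS  vc=[7, 27]
3: 0x7f (blk 15, set 3) → L1-HIT  vc=[7, 27]
4: 0x86 (blk 16, set 0) → MISS  vc=[7, 27]
5: 0x85 (blk 16, set 0) → L1-HIT  vc=[7, 27]
6: 0x83 (blk 16, set 0) → L1-HIT  vc=[7, 27]
7: 0xd9 (blk 27, set 3) → VC-HIT  vc=[7, 15]
8: 0x3b (blk 7, set 3) → VC-HIT  vc=[27, 15]
9: 0x83 (blk 16, set 0) → L1-HIT  vc=[27, 15]
10: 0x7f (blk 15, set 3) → VC-HIT  vc=[27, 7]
11: 0x81 (blk 16, set 0) → L1-HIT  vc=[27, 7]
12: 0xdc (blk 27, set 3) → VC-HIT  vc=[15, 7]
13: 0xa1 (blk 20, set 0) → MISS  vc=[15, 7, 16]
14: 0xdc (blk 27, set 3) → L1-HIT  vc=[15, 7, 16]

SEQ = [MISS, MISS, MISS, L1-HIT, MISS, L1-HIT, L1-HIT, VC-HIT, VC-HIT, L1-HIT, VC-HIT, L1-HIT, VC-HIT, MISS, L1-HIT]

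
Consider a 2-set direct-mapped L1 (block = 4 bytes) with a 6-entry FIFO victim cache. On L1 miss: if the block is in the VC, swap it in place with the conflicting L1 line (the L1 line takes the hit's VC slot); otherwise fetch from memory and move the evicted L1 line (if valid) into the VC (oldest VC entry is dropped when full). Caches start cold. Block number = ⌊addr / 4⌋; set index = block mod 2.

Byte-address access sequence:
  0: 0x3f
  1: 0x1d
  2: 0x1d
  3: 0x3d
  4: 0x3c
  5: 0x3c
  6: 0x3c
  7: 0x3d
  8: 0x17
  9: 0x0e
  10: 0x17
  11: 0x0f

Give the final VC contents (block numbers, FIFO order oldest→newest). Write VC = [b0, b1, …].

VC = [7, 15, 5]

#0 0x3f→b15/s1 MISS; vc=[]
#1 0x1d→b7/s1 MISS; vc=[15]
#2 0x1d→b7/s1 L1-HIT; vc=[15]
#3 0x3d→b15/s1 VC-HIT; vc=[7]
#4 0x3c→b15/s1 L1-HIT; vc=[7]
#5 0x3c→b15/s1 L1-HIT; vc=[7]
#6 0x3c→b15/s1 L1-HIT; vc=[7]
#7 0x3d→b15/s1 L1-HIT; vc=[7]
#8 0x17→b5/s1 MISS; vc=[7,15]
#9 0xe→b3/s1 MISS; vc=[7,15,5]
#10 0x17→b5/s1 VC-HIT; vc=[7,15,3]
#11 0xf→b3/s1 VC-HIT; vc=[7,15,5]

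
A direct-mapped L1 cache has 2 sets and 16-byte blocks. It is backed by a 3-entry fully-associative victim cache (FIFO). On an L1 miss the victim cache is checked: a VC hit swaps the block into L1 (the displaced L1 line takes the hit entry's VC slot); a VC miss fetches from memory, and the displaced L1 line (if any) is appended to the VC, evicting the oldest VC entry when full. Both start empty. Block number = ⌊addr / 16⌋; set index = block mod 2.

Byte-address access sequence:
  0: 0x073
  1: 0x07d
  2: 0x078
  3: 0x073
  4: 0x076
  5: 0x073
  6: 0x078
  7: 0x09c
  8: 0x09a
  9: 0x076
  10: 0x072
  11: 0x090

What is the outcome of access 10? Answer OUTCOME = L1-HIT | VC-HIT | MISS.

OUTCOME = L1-HIT

#0 0x73→b7/s1 MISS; vc=[]
#1 0x7d→b7/s1 L1-HIT; vc=[]
#2 0x78→b7/s1 L1-HIT; vc=[]
#3 0x73→b7/s1 L1-HIT; vc=[]
#4 0x76→b7/s1 L1-HIT; vc=[]
#5 0x73→b7/s1 L1-HIT; vc=[]
#6 0x78→b7/s1 L1-HIT; vc=[]
#7 0x9c→b9/s1 MISS; vc=[7]
#8 0x9a→b9/s1 L1-HIT; vc=[7]
#9 0x76→b7/s1 VC-HIT; vc=[9]
#10 0x72→b7/s1 L1-HIT; vc=[9]
#11 0x90→b9/s1 VC-HIT; vc=[7]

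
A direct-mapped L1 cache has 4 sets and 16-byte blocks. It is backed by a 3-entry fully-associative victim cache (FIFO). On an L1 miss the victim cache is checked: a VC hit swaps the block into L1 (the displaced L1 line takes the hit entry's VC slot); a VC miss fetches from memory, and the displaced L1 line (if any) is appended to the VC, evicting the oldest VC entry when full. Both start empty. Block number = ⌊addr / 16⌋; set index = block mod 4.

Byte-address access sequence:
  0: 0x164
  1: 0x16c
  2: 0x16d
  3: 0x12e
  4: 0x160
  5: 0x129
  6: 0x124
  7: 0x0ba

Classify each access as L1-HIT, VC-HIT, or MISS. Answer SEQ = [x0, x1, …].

SEQ = [MISS, L1-HIT, L1-HIT, MISS, VC-HIT, VC-HIT, L1-HIT, MISS]

  [0] addr=0x164 blk=22 s=2: MISS | VC []
  [1] addr=0x16c blk=22 s=2: L1-HIT | VC []
  [2] addr=0x16d blk=22 s=2: L1-HIT | VC []
  [3] addr=0x12e blk=18 s=2: MISS | VC [22]
  [4] addr=0x160 blk=22 s=2: VC-HIT | VC [18]
  [5] addr=0x129 blk=18 s=2: VC-HIT | VC [22]
  [6] addr=0x124 blk=18 s=2: L1-HIT | VC [22]
  [7] addr=0xba blk=11 s=3: MISS | VC [22]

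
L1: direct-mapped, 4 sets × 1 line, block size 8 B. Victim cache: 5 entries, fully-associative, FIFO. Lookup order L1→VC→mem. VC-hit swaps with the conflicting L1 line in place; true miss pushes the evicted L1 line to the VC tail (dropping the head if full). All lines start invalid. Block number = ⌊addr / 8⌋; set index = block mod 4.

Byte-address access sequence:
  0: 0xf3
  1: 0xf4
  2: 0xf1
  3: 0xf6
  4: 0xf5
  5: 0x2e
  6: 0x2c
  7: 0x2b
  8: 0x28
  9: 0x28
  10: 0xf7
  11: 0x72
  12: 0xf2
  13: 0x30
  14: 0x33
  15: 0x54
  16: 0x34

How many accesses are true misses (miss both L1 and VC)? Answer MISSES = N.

MISSES = 5

  [0] addr=0xf3 blk=30 s=2: MISS | VC []
  [1] addr=0xf4 blk=30 s=2: L1-HIT | VC []
  [2] addr=0xf1 blk=30 s=2: L1-HIT | VC []
  [3] addr=0xf6 blk=30 s=2: L1-HIT | VC []
  [4] addr=0xf5 blk=30 s=2: L1-HIT | VC []
  [5] addr=0x2e blk=5 s=1: MISS | VC []
  [6] addr=0x2c blk=5 s=1: L1-HIT | VC []
  [7] addr=0x2b blk=5 s=1: L1-HIT | VC []
  [8] addr=0x28 blk=5 s=1: L1-HIT | VC []
  [9] addr=0x28 blk=5 s=1: L1-HIT | VC []
  [10] addr=0xf7 blk=30 s=2: L1-HIT | VC []
  [11] addr=0x72 blk=14 s=2: MISS | VC [30]
  [12] addr=0xf2 blk=30 s=2: VC-HIT | VC [14]
  [13] addr=0x30 blk=6 s=2: MISS | VC [14, 30]
  [14] addr=0x33 blk=6 s=2: L1-HIT | VC [14, 30]
  [15] addr=0x54 blk=10 s=2: MISS | VC [14, 30, 6]
  [16] addr=0x34 blk=6 s=2: VC-HIT | VC [14, 30, 10]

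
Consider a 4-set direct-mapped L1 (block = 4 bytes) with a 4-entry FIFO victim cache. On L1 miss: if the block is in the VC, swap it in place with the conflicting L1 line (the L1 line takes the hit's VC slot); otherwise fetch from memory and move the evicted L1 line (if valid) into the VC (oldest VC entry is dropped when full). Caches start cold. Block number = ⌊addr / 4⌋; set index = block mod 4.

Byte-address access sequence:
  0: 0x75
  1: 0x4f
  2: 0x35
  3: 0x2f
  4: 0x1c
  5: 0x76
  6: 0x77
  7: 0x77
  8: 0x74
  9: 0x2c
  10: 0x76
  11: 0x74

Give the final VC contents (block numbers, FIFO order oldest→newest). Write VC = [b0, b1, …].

0: 0x75 (blk 29, set 1) → MISS  vc=[]
1: 0x4f (blk 19, set 3) → MISS  vc=[]
2: 0x35 (blk 13, set 1) → MISS  vc=[29]
3: 0x2f (blk 11, set 3) → MISS  vc=[29, 19]
4: 0x1c (blk 7, set 3) → MISS  vc=[29, 19, 11]
5: 0x76 (blk 29, set 1) → VC-HIT  vc=[13, 19, 11]
6: 0x77 (blk 29, set 1) → L1-HIT  vc=[13, 19, 11]
7: 0x77 (blk 29, set 1) → L1-HIT  vc=[13, 19, 11]
8: 0x74 (blk 29, set 1) → L1-HIT  vc=[13, 19, 11]
9: 0x2c (blk 11, set 3) → VC-HIT  vc=[13, 19, 7]
10: 0x76 (blk 29, set 1) → L1-HIT  vc=[13, 19, 7]
11: 0x74 (blk 29, set 1) → L1-HIT  vc=[13, 19, 7]

VC = [13, 19, 7]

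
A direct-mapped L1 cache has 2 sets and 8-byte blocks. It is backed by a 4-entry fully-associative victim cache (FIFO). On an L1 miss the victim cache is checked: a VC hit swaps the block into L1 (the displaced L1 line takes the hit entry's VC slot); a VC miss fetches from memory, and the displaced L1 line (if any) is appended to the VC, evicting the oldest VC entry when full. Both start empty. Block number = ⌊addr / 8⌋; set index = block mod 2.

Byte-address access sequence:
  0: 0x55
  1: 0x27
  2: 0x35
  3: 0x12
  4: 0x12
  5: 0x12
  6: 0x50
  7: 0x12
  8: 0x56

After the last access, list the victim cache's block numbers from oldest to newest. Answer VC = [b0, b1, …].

0: 0x55 (blk 10, set 0) → MISS  vc=[]
1: 0x27 (blk 4, set 0) → MISS  vc=[10]
2: 0x35 (blk 6, set 0) → MISS  vc=[10, 4]
3: 0x12 (blk 2, set 0) → MISS  vc=[10, 4, 6]
4: 0x12 (blk 2, set 0) → L1-HIT  vc=[10, 4, 6]
5: 0x12 (blk 2, set 0) → L1-HIT  vc=[10, 4, 6]
6: 0x50 (blk 10, set 0) → VC-HIT  vc=[2, 4, 6]
7: 0x12 (blk 2, set 0) → VC-HIT  vc=[10, 4, 6]
8: 0x56 (blk 10, set 0) → VC-HIT  vc=[2, 4, 6]

VC = [2, 4, 6]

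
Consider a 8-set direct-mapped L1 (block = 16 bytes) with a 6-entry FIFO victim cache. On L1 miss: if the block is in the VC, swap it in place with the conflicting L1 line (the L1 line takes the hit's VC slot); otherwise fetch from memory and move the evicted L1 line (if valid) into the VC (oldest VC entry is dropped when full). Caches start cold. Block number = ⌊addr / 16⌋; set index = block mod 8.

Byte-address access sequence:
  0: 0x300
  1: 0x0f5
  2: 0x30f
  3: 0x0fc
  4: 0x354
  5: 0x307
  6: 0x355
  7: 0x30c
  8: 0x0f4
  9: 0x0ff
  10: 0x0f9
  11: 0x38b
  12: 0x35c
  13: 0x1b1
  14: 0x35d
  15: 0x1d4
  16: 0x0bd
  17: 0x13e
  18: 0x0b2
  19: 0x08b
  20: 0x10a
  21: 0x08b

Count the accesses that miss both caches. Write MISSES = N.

#0 0x300→b48/s0 MISS; vc=[]
#1 0xf5→b15/s7 MISS; vc=[]
#2 0x30f→b48/s0 L1-HIT; vc=[]
#3 0xfc→b15/s7 L1-HIT; vc=[]
#4 0x354→b53/s5 MISS; vc=[]
#5 0x307→b48/s0 L1-HIT; vc=[]
#6 0x355→b53/s5 L1-HIT; vc=[]
#7 0x30c→b48/s0 L1-HIT; vc=[]
#8 0xf4→b15/s7 L1-HIT; vc=[]
#9 0xff→b15/s7 L1-HIT; vc=[]
#10 0xf9→b15/s7 L1-HIT; vc=[]
#11 0x38b→b56/s0 MISS; vc=[48]
#12 0x35c→b53/s5 L1-HIT; vc=[48]
#13 0x1b1→b27/s3 MISS; vc=[48]
#14 0x35d→b53/s5 L1-HIT; vc=[48]
#15 0x1d4→b29/s5 MISS; vc=[48,53]
#16 0xbd→b11/s3 MISS; vc=[48,53,27]
#17 0x13e→b19/s3 MISS; vc=[48,53,27,11]
#18 0xb2→b11/s3 VC-HIT; vc=[48,53,27,19]
#19 0x8b→b8/s0 MISS; vc=[48,53,27,19,56]
#20 0x10a→b16/s0 MISS; vc=[48,53,27,19,56,8]
#21 0x8b→b8/s0 VC-HIT; vc=[48,53,27,19,56,16]

MISSES = 10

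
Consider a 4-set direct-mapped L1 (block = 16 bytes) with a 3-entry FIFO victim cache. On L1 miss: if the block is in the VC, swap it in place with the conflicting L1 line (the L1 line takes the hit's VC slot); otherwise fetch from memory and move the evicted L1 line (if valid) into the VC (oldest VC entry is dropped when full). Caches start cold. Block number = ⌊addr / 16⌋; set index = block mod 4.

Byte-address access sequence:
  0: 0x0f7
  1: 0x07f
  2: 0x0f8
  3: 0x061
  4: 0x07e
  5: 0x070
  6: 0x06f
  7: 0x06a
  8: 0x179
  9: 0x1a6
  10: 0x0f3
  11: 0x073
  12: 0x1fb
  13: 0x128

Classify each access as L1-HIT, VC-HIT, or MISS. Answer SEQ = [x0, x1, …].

  [0] addr=0xf7 blk=15 s=3: MISS | VC []
  [1] addr=0x7f blk=7 s=3: MISS | VC [15]
  [2] addr=0xf8 blk=15 s=3: VC-HIT | VC [7]
  [3] addr=0x61 blk=6 s=2: MISS | VC [7]
  [4] addr=0x7e blk=7 s=3: VC-HIT | VC [15]
  [5] addr=0x70 blk=7 s=3: L1-HIT | VC [15]
  [6] addr=0x6f blk=6 s=2: L1-HIT | VC [15]
  [7] addr=0x6a blk=6 s=2: L1-HIT | VC [15]
  [8] addr=0x179 blk=23 s=3: MISS | VC [15, 7]
  [9] addr=0x1a6 blk=26 s=2: MISS | VC [15, 7, 6]
  [10] addr=0xf3 blk=15 s=3: VC-HIT | VC [23, 7, 6]
  [11] addr=0x73 blk=7 s=3: VC-HIT | VC [23, 15, 6]
  [12] addr=0x1fb blk=31 s=3: MISS | VC [15, 6, 7]
  [13] addr=0x128 blk=18 s=2: MISS | VC [6, 7, 26]

SEQ = [MISS, MISS, VC-HIT, MISS, VC-HIT, L1-HIT, L1-HIT, L1-HIT, MISS, MISS, VC-HIT, VC-HIT, MISS, MISS]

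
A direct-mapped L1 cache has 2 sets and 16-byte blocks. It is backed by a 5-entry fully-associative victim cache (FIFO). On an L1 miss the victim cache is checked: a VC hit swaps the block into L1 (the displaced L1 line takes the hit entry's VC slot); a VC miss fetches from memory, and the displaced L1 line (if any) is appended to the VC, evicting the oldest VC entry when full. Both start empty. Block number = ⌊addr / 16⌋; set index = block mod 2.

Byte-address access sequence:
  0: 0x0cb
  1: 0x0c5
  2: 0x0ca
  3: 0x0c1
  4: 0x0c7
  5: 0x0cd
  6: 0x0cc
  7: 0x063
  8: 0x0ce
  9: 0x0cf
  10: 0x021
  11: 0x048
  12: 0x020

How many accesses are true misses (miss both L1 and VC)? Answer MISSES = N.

  [0] addr=0xcb blk=12 s=0: MISS | VC []
  [1] addr=0xc5 blk=12 s=0: L1-HIT | VC []
  [2] addr=0xca blk=12 s=0: L1-HIT | VC []
  [3] addr=0xc1 blk=12 s=0: L1-HIT | VC []
  [4] addr=0xc7 blk=12 s=0: L1-HIT | VC []
  [5] addr=0xcd blk=12 s=0: L1-HIT | VC []
  [6] addr=0xcc blk=12 s=0: L1-HIT | VC []
  [7] addr=0x63 blk=6 s=0: MISS | VC [12]
  [8] addr=0xce blk=12 s=0: VC-HIT | VC [6]
  [9] addr=0xcf blk=12 s=0: L1-HIT | VC [6]
  [10] addr=0x21 blk=2 s=0: MISS | VC [6, 12]
  [11] addr=0x48 blk=4 s=0: MISS | VC [6, 12, 2]
  [12] addr=0x20 blk=2 s=0: VC-HIT | VC [6, 12, 4]

MISSES = 4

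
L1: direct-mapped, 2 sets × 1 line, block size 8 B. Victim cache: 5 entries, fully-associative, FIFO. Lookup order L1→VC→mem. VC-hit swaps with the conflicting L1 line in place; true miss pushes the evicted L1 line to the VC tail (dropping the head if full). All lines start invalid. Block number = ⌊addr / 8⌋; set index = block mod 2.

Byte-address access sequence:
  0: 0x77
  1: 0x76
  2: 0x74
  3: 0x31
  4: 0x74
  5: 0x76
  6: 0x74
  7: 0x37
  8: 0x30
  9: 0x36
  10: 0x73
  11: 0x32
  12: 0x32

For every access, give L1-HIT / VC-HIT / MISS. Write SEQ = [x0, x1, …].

#0 0x77→b14/s0 MISS; vc=[]
#1 0x76→b14/s0 L1-HIT; vc=[]
#2 0x74→b14/s0 L1-HIT; vc=[]
#3 0x31→b6/s0 MISS; vc=[14]
#4 0x74→b14/s0 VC-HIT; vc=[6]
#5 0x76→b14/s0 L1-HIT; vc=[6]
#6 0x74→b14/s0 L1-HIT; vc=[6]
#7 0x37→b6/s0 VC-HIT; vc=[14]
#8 0x30→b6/s0 L1-HIT; vc=[14]
#9 0x36→b6/s0 L1-HIT; vc=[14]
#10 0x73→b14/s0 VC-HIT; vc=[6]
#11 0x32→b6/s0 VC-HIT; vc=[14]
#12 0x32→b6/s0 L1-HIT; vc=[14]

SEQ = [MISS, L1-HIT, L1-HIT, MISS, VC-HIT, L1-HIT, L1-HIT, VC-HIT, L1-HIT, L1-HIT, VC-HIT, VC-HIT, L1-HIT]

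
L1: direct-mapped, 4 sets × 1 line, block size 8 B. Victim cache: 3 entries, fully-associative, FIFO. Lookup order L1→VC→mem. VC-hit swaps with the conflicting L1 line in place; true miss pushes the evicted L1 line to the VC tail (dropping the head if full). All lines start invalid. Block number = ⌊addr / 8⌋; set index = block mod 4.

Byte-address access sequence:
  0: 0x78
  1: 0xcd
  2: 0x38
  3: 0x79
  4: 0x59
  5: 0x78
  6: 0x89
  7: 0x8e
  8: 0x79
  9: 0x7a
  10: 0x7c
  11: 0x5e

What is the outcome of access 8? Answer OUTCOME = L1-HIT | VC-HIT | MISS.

OUTCOME = L1-HIT

  [0] addr=0x78 blk=15 s=3: MISS | VC []
  [1] addr=0xcd blk=25 s=1: MISS | VC []
  [2] addr=0x38 blk=7 s=3: MISS | VC [15]
  [3] addr=0x79 blk=15 s=3: VC-HIT | VC [7]
  [4] addr=0x59 blk=11 s=3: MISS | VC [7, 15]
  [5] addr=0x78 blk=15 s=3: VC-HIT | VC [7, 11]
  [6] addr=0x89 blk=17 s=1: MISS | VC [7, 11, 25]
  [7] addr=0x8e blk=17 s=1: L1-HIT | VC [7, 11, 25]
  [8] addr=0x79 blk=15 s=3: L1-HIT | VC [7, 11, 25]
  [9] addr=0x7a blk=15 s=3: L1-HIT | VC [7, 11, 25]
  [10] addr=0x7c blk=15 s=3: L1-HIT | VC [7, 11, 25]
  [11] addr=0x5e blk=11 s=3: VC-HIT | VC [7, 15, 25]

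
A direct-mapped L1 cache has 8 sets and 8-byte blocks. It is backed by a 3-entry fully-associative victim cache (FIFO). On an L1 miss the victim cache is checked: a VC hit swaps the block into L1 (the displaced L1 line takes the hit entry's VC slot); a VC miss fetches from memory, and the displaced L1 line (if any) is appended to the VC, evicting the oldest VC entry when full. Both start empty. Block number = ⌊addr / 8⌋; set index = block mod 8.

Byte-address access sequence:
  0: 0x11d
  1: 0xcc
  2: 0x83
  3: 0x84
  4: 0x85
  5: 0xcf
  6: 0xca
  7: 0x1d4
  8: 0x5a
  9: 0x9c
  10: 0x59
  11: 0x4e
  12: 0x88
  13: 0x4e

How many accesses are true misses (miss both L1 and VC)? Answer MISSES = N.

0: 0x11d (blk 35, set 3) → MISS  vc=[]
1: 0xcc (blk 25, set 1) → MISS  vc=[]
2: 0x83 (blk 16, set 0) → MISS  vc=[]
3: 0x84 (blk 16, set 0) → L1-HIT  vc=[]
4: 0x85 (blk 16, set 0) → L1-HIT  vc=[]
5: 0xcf (blk 25, set 1) → L1-HIT  vc=[]
6: 0xca (blk 25, set 1) → L1-HIT  vc=[]
7: 0x1d4 (blk 58, set 2) → MISS  vc=[]
8: 0x5a (blk 11, set 3) → MISS  vc=[35]
9: 0x9c (blk 19, set 3) → MISS  vc=[35, 11]
10: 0x59 (blk 11, set 3) → VC-HIT  vc=[35, 19]
11: 0x4e (blk 9, set 1) → MISS  vc=[35, 19, 25]
12: 0x88 (blk 17, set 1) → MISS  vc=[19, 25, 9]
13: 0x4e (blk 9, set 1) → VC-HIT  vc=[19, 25, 17]

MISSES = 8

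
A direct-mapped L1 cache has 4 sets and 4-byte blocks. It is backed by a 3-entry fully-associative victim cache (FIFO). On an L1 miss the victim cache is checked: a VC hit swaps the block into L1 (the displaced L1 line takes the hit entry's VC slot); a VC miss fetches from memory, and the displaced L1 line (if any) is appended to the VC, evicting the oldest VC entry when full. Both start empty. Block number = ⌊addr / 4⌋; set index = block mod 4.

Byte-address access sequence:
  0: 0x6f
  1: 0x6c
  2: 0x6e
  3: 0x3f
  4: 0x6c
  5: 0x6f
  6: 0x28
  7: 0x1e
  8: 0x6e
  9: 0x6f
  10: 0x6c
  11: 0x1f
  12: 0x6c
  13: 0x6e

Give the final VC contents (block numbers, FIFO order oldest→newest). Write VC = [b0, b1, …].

VC = [15, 7]

#0 0x6f→b27/s3 MISS; vc=[]
#1 0x6c→b27/s3 L1-HIT; vc=[]
#2 0x6e→b27/s3 L1-HIT; vc=[]
#3 0x3f→b15/s3 MISS; vc=[27]
#4 0x6c→b27/s3 VC-HIT; vc=[15]
#5 0x6f→b27/s3 L1-HIT; vc=[15]
#6 0x28→b10/s2 MISS; vc=[15]
#7 0x1e→b7/s3 MISS; vc=[15,27]
#8 0x6e→b27/s3 VC-HIT; vc=[15,7]
#9 0x6f→b27/s3 L1-HIT; vc=[15,7]
#10 0x6c→b27/s3 L1-HIT; vc=[15,7]
#11 0x1f→b7/s3 VC-HIT; vc=[15,27]
#12 0x6c→b27/s3 VC-HIT; vc=[15,7]
#13 0x6e→b27/s3 L1-HIT; vc=[15,7]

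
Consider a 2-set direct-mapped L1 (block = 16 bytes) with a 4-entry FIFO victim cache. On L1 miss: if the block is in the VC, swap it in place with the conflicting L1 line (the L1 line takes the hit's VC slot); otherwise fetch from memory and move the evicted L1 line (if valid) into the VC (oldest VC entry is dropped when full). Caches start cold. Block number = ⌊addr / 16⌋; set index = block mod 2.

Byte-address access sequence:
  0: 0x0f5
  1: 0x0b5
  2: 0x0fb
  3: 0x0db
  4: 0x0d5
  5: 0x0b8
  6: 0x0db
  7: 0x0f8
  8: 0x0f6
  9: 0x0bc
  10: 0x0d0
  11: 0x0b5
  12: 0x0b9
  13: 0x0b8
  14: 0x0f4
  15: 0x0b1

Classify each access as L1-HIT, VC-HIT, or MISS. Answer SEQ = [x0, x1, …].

SEQ = [MISS, MISS, VC-HIT, MISS, L1-HIT, VC-HIT, VC-HIT, VC-HIT, L1-HIT, VC-HIT, VC-HIT, VC-HIT, L1-HIT, L1-HIT, VC-HIT, VC-HIT]

0: 0xf5 (blk 15, set 1) → MISS  vc=[]
1: 0xb5 (blk 11, set 1) → MISS  vc=[15]
2: 0xfb (blk 15, set 1) → VC-HIT  vc=[11]
3: 0xdb (blk 13, set 1) → MISS  vc=[11, 15]
4: 0xd5 (blk 13, set 1) → L1-HIT  vc=[11, 15]
5: 0xb8 (blk 11, set 1) → VC-HIT  vc=[13, 15]
6: 0xdb (blk 13, set 1) → VC-HIT  vc=[11, 15]
7: 0xf8 (blk 15, set 1) → VC-HIT  vc=[11, 13]
8: 0xf6 (blk 15, set 1) → L1-HIT  vc=[11, 13]
9: 0xbc (blk 11, set 1) → VC-HIT  vc=[15, 13]
10: 0xd0 (blk 13, set 1) → VC-HIT  vc=[15, 11]
11: 0xb5 (blk 11, set 1) → VC-HIT  vc=[15, 13]
12: 0xb9 (blk 11, set 1) → L1-HIT  vc=[15, 13]
13: 0xb8 (blk 11, set 1) → L1-HIT  vc=[15, 13]
14: 0xf4 (blk 15, set 1) → VC-HIT  vc=[11, 13]
15: 0xb1 (blk 11, set 1) → VC-HIT  vc=[15, 13]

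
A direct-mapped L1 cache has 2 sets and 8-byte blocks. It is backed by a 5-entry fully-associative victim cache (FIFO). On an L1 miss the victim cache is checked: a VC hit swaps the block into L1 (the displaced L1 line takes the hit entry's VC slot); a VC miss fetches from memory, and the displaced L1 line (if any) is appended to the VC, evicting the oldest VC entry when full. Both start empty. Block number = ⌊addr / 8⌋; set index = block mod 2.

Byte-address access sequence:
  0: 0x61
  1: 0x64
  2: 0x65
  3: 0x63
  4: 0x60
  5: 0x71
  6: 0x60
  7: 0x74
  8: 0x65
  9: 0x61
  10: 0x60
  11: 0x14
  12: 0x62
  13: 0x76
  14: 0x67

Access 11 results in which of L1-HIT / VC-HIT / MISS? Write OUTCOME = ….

0: 0x61 (blk 12, set 0) → MISS  vc=[]
1: 0x64 (blk 12, set 0) → L1-HIT  vc=[]
2: 0x65 (blk 12, set 0) → L1-HIT  vc=[]
3: 0x63 (blk 12, set 0) → L1-HIT  vc=[]
4: 0x60 (blk 12, set 0) → L1-HIT  vc=[]
5: 0x71 (blk 14, set 0) → MISS  vc=[12]
6: 0x60 (blk 12, set 0) → VC-HIT  vc=[14]
7: 0x74 (blk 14, set 0) → VC-HIT  vc=[12]
8: 0x65 (blk 12, set 0) → VC-HIT  vc=[14]
9: 0x61 (blk 12, set 0) → L1-HIT  vc=[14]
10: 0x60 (blk 12, set 0) → L1-HIT  vc=[14]
11: 0x14 (blk 2, set 0) → MISS  vc=[14, 12]
12: 0x62 (blk 12, set 0) → VC-HIT  vc=[14, 2]
13: 0x76 (blk 14, set 0) → VC-HIT  vc=[12, 2]
14: 0x67 (blk 12, set 0) → VC-HIT  vc=[14, 2]

OUTCOME = MISS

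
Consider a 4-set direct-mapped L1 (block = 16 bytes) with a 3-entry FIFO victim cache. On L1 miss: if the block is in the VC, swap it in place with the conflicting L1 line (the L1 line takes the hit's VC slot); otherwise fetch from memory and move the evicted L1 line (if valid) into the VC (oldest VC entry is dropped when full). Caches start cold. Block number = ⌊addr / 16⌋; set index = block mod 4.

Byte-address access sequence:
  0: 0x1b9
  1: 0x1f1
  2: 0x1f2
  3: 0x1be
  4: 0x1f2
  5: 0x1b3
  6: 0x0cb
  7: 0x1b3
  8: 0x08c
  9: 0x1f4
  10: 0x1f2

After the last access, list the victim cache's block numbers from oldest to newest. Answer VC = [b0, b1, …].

VC = [27, 12]

  [0] addr=0x1b9 blk=27 s=3: MISS | VC []
  [1] addr=0x1f1 blk=31 s=3: MISS | VC [27]
  [2] addr=0x1f2 blk=31 s=3: L1-HIT | VC [27]
  [3] addr=0x1be blk=27 s=3: VC-HIT | VC [31]
  [4] addr=0x1f2 blk=31 s=3: VC-HIT | VC [27]
  [5] addr=0x1b3 blk=27 s=3: VC-HIT | VC [31]
  [6] addr=0xcb blk=12 s=0: MISS | VC [31]
  [7] addr=0x1b3 blk=27 s=3: L1-HIT | VC [31]
  [8] addr=0x8c blk=8 s=0: MISS | VC [31, 12]
  [9] addr=0x1f4 blk=31 s=3: VC-HIT | VC [27, 12]
  [10] addr=0x1f2 blk=31 s=3: L1-HIT | VC [27, 12]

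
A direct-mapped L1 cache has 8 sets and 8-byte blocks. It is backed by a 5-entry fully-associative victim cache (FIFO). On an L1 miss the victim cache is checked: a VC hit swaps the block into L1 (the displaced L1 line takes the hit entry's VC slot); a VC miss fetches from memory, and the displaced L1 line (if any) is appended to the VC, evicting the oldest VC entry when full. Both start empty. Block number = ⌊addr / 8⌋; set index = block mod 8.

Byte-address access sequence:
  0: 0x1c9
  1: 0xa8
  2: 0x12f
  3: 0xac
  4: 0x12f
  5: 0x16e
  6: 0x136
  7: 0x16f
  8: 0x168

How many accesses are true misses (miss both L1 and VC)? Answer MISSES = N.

#0 0x1c9→b57/s1 MISS; vc=[]
#1 0xa8→b21/s5 MISS; vc=[]
#2 0x12f→b37/s5 MISS; vc=[21]
#3 0xac→b21/s5 VC-HIT; vc=[37]
#4 0x12f→b37/s5 VC-HIT; vc=[21]
#5 0x16e→b45/s5 MISS; vc=[21,37]
#6 0x136→b38/s6 MISS; vc=[21,37]
#7 0x16f→b45/s5 L1-HIT; vc=[21,37]
#8 0x168→b45/s5 L1-HIT; vc=[21,37]

MISSES = 5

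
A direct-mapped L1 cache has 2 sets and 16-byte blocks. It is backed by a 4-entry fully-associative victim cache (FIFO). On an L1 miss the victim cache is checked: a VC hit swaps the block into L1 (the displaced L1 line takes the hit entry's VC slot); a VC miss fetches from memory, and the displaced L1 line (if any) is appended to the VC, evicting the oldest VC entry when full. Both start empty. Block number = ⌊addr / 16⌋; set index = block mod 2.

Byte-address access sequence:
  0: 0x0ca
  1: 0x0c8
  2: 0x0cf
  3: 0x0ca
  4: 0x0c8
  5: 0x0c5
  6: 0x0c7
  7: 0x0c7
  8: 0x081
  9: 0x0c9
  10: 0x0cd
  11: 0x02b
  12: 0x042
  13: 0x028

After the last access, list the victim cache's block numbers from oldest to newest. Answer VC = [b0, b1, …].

VC = [8, 12, 4]

0: 0xca (blk 12, set 0) → MISS  vc=[]
1: 0xc8 (blk 12, set 0) → L1-HIT  vc=[]
2: 0xcf (blk 12, set 0) → L1-HIT  vc=[]
3: 0xca (blk 12, set 0) → L1-HIT  vc=[]
4: 0xc8 (blk 12, set 0) → L1-HIT  vc=[]
5: 0xc5 (blk 12, set 0) → L1-HIT  vc=[]
6: 0xc7 (blk 12, set 0) → L1-HIT  vc=[]
7: 0xc7 (blk 12, set 0) → L1-HIT  vc=[]
8: 0x81 (blk 8, set 0) → MISS  vc=[12]
9: 0xc9 (blk 12, set 0) → VC-HIT  vc=[8]
10: 0xcd (blk 12, set 0) → L1-HIT  vc=[8]
11: 0x2b (blk 2, set 0) → MISS  vc=[8, 12]
12: 0x42 (blk 4, set 0) → MISS  vc=[8, 12, 2]
13: 0x28 (blk 2, set 0) → VC-HIT  vc=[8, 12, 4]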